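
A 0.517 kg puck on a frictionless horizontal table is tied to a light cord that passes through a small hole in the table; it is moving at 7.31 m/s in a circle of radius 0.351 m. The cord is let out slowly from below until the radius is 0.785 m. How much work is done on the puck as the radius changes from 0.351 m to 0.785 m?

W ≈ -11.1 J

Central (radial) force ⇒ zero torque about the center ⇒ m v r is constant.
v₂ = v₁ r₁ / r₂ = (7.31)(0.351) / (0.785) = 3.269 m/s.
W = ΔKE = ½m(v₂² − v₁²) = -11.05 J.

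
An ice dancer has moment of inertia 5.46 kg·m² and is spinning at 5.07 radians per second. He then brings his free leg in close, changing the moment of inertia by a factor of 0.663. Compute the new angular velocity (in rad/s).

ω₂ ≈ 7.65 rad/s

Angular momentum about the spin axis is conserved since the torque about it is zero.
I₂ = 0.663 × 5.46 = 3.620 kg·m².
ω₂ = I₁ω₁ / I₂ = (5.460)(5.07 rad/s) / (3.620) = 7.647 rad/s.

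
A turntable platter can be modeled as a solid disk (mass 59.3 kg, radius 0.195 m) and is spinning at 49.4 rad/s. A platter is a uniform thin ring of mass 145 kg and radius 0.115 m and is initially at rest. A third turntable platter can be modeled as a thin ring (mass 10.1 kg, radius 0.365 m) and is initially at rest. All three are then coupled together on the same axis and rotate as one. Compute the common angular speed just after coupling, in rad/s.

|ω_f| ≈ 12.7 rad/s

The coupling torques are internal; angular momentum about the shared axis is conserved.
Moments of inertia: I_A = ½(59.3)(0.195)² = 1.127 kg·m²; I_B = (145)(0.115)² = 1.918 kg·m²; I_C = (10.1)(0.365)² = 1.346 kg·m².
Taking A's sense as positive: L = (1.127)(49.4) = 55.70 kg·m²·rad/s.
Combined I = 1.127 + 1.918 + 1.346 = 4.391 kg·m².
ω_f = L / I = 55.70 / 4.391 = 12.69 rad/s.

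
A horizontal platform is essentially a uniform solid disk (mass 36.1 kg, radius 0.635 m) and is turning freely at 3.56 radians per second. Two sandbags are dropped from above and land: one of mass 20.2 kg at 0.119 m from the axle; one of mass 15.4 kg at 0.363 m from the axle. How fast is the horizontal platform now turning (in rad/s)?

No external torque acts about the axle; L_before = L_after.
I_p = ½(36.1)(0.635)² = 7.278 kg·m².
Added inertia Σmr² = (20.2)(0.119)² + (15.4)(0.363)² = 2.315 kg·m²; I_f = 7.278 + 2.315 = 9.594 kg·m².
ω_f = I_p ω_i / I_f = (7.278)(3.56) / 9.594 = 2.701 rad/s.

ω_f ≈ 2.70 rad/s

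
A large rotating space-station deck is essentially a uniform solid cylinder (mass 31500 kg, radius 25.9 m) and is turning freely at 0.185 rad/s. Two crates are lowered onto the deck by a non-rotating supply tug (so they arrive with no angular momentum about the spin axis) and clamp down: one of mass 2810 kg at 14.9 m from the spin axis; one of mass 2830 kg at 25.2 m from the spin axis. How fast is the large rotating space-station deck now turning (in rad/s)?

ω_f ≈ 0.151 rad/s

The added mass arrives with no angular momentum about the spin axis, and any external torque about the spin axis is negligible, so the system's angular momentum is conserved.
I_p = ½(31500)(25.9)² = 1.057e+07 kg·m².
Added inertia Σmr² = (2810)(14.9)² + (2830)(25.2)² = 2.421e+06 kg·m²; I_f = 1.057e+07 + 2.421e+06 = 1.299e+07 kg·m².
ω_f = I_p ω_i / I_f = (1.057e+07)(0.185) / 1.299e+07 = 0.1505 rad/s.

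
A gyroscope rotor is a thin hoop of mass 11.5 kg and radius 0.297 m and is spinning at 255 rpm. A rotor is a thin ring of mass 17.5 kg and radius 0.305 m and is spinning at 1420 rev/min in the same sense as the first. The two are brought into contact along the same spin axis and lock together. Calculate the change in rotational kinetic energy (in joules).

The coupling torques are internal; angular momentum about the shared axis is conserved.
Moments of inertia: I_A = (11.5)(0.297)² = 1.014 kg·m²; I_B = (17.5)(0.305)² = 1.628 kg·m².
Taking A's sense as positive: L = (1.014)(255) + (1.628)(1420) = 2570 kg·m²·rpm.
Combined I = 1.014 + 1.628 = 2.642 kg·m².
ω_f = L / I = 2570 / 2.642 = 972.8 rpm.
KE_i = ½ΣIω² = 18360 J; KE_f = ½(2.642)(101.9)² = 13710 J.

ΔKE ≈ -4650 J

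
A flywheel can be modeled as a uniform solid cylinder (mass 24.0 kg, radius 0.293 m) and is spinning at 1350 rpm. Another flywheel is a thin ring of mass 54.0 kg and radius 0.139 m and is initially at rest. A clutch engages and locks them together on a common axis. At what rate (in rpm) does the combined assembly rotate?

|ω_f| ≈ 671 rpm

No external torque acts about the common axis, so total angular momentum is conserved.
Moments of inertia: I_A = ½(24.0)(0.293)² = 1.030 kg·m²; I_B = (54.0)(0.139)² = 1.043 kg·m².
Taking A's sense as positive: L = (1.030)(1350) = 1391 kg·m²·rpm.
Combined I = 1.030 + 1.043 = 2.074 kg·m².
ω_f = L / I = 1391 / 2.074 = 670.7 rpm.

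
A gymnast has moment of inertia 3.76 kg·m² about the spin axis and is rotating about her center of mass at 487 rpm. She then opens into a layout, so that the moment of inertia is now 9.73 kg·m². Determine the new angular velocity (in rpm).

ω₂ ≈ 188 rpm

With no external torque about the axis, L is conserved: I₁ω₁ = I₂ω₂.
ω₂ = I₁ω₁ / I₂ = (3.760)(487 rpm) / (9.730) = 188.2 rpm.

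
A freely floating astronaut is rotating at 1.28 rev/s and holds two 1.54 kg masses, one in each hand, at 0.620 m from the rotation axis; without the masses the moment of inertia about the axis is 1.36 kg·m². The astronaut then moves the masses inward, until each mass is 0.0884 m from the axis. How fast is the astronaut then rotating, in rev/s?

With no external torque about the axis, L is conserved: I₁ω₁ = I₂ω₂.
I₁ = 1.36 + 2(1.54)(0.620)² = 2.544 kg·m²; I₂ = 1.36 + 2(1.54)(0.0884)² = 1.384 kg·m².
ω₂ = I₁ω₁ / I₂ = (2.544)(1.28 rev/s) / (1.384) = 2.353 rev/s.

ω₂ ≈ 2.35 rev/s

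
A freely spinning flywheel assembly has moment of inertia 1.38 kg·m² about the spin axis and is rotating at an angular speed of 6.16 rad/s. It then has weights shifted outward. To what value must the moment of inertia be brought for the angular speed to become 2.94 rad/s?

I₂ ≈ 2.89 kg·m²

Angular momentum about the spin axis is conserved since the torque about it is zero.
I₂ = I₁ω₁ / ω₂ = (1.38)(6.16) / (2.94) = 2.891 kg·m².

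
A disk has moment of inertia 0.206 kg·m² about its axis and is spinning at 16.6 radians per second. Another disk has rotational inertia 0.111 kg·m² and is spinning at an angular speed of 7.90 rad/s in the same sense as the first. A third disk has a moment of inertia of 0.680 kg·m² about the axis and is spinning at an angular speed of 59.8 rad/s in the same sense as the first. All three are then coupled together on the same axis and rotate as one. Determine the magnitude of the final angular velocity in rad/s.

The coupling torques are internal; angular momentum about the shared axis is conserved.
Taking A's sense as positive: L = (0.2060)(16.6) + (0.1110)(7.90) + (0.6800)(59.8) = 44.96 kg·m²·rad/s.
Combined I = 0.2060 + 0.1110 + 0.6800 = 0.9970 kg·m².
ω_f = L / I = 44.96 / 0.9970 = 45.10 rad/s.

|ω_f| ≈ 45.1 rad/s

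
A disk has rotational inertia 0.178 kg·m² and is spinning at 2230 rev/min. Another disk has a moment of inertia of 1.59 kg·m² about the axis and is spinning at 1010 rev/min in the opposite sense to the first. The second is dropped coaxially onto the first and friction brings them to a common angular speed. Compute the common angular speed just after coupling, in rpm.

No external torque acts about the common axis, so total angular momentum is conserved.
Taking A's sense as positive: L = (0.1780)(2230) − (1.590)(1010) = -1209 kg·m²·rpm.
Combined I = 0.1780 + 1.590 = 1.768 kg·m².
ω_f = L / I = -1209 / 1.768 = -683.8 rpm.

|ω_f| ≈ 684 rpm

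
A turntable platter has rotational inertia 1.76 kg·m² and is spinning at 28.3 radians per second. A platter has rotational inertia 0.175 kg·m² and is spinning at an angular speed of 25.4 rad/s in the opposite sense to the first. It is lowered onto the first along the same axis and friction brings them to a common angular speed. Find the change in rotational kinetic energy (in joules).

The coupling torques are internal; angular momentum about the shared axis is conserved.
Taking A's sense as positive: L = (1.760)(28.3) − (0.1750)(25.4) = 45.36 kg·m²·rad/s.
Combined I = 1.760 + 0.1750 = 1.935 kg·m².
ω_f = L / I = 45.36 / 1.935 = 23.44 rad/s.
KE_i = ½ΣIω² = 761.2 J; KE_f = ½(1.935)(23.44)² = 531.7 J.

ΔKE ≈ -230 J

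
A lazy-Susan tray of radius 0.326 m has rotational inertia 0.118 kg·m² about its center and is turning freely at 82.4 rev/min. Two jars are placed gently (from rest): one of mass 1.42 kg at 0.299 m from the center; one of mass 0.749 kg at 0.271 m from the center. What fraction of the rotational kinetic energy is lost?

The added mass arrives with no angular momentum about the center, and any external torque about the center is negligible, so the system's angular momentum is conserved.
Added inertia Σmr² = (1.42)(0.299)² + (0.749)(0.271)² = 0.1820 kg·m²; I_f = 0.1180 + 0.1820 = 0.3000 kg·m².
ω_f = I_p ω_i / I_f = (0.1180)(82.4) / 0.3000 = 32.42 rpm.
KE_i = ½(0.1180)(8.629 rad/s)² = 4.393 J; KE_f = ½(0.3000)(3.395)² = 1.728 J.
Fraction lost = 0.6066.

fraction ≈ 0.607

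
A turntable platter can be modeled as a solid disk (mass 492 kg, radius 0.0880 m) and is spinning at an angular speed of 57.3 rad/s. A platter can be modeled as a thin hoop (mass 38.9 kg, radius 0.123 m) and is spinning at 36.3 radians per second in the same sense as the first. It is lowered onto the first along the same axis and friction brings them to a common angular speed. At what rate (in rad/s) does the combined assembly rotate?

No external torque acts about the common axis, so total angular momentum is conserved.
Moments of inertia: I_A = ½(492)(0.0880)² = 1.905 kg·m²; I_B = (38.9)(0.123)² = 0.5885 kg·m².
Taking A's sense as positive: L = (1.905)(57.3) + (0.5885)(36.3) = 130.5 kg·m²·rad/s.
Combined I = 1.905 + 0.5885 = 2.494 kg·m².
ω_f = L / I = 130.5 / 2.494 = 52.34 rad/s.

|ω_f| ≈ 52.3 rad/s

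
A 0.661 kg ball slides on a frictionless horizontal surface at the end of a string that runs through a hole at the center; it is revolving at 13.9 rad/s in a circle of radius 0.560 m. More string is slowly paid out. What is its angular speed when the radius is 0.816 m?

No torque about the axis ⇒ m r₁² ω₁ = m r₂² ω₂.
ω₂ = ω₁ (r₁/r₂)² = (13.9)(0.560/0.816)² = 6.547 rad/s.

ω₂ ≈ 6.55 rad/s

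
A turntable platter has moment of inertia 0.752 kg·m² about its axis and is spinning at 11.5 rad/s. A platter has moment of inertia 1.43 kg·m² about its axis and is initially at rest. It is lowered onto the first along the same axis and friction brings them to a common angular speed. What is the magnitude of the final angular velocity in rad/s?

|ω_f| ≈ 3.96 rad/s

No external torque acts about the common axis, so total angular momentum is conserved.
Taking A's sense as positive: L = (0.7520)(11.5) = 8.648 kg·m²·rad/s.
Combined I = 0.7520 + 1.430 = 2.182 kg·m².
ω_f = L / I = 8.648 / 2.182 = 3.963 rad/s.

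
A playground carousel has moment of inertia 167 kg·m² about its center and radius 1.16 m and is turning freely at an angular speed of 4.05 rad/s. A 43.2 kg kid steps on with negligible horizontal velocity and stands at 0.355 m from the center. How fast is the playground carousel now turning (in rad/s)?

ω_f ≈ 3.92 rad/s

The added mass arrives with no angular momentum about the center, and any external torque about the center is negligible, so the system's angular momentum is conserved.
Added inertia Σmr² = (43.2)(0.355)² = 5.444 kg·m²; I_f = 167.0 + 5.444 = 172.4 kg·m².
ω_f = I_p ω_i / I_f = (167.0)(4.05) / 172.4 = 3.922 rad/s.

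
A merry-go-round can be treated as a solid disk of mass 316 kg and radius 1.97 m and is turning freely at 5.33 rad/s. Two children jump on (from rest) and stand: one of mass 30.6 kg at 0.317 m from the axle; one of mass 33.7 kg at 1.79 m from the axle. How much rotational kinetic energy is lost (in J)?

No external torque acts about the axle; L_before = L_after.
I_p = ½(316)(1.97)² = 613.2 kg·m².
Added inertia Σmr² = (30.6)(0.317)² + (33.7)(1.79)² = 111.1 kg·m²; I_f = 613.2 + 111.1 = 724.2 kg·m².
ω_f = I_p ω_i / I_f = (613.2)(5.33) / 724.2 = 4.513 rad/s.
KE_i = ½(613.2)(5.330 rad/s)² = 8710 J; KE_f = ½(724.2)(4.513)² = 7374 J.

energy lost ≈ 1340 J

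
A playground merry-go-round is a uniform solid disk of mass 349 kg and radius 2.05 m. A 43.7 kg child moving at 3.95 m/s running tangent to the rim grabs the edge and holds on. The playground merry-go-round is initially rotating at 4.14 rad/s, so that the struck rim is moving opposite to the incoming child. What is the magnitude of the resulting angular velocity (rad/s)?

|ω_f| ≈ 2.92 rad/s

About the axle the impulsive forces during the collision are internal, so angular momentum about that axis is conserved.
I_p = ½(349)(2.05)² = 733.3 kg·m². Taking the sense of the child's angular momentum as positive, L_{child} = m v R = (43.7)(3.95)(2.05) = 353.9 kg·m²/s.
L_i = −I_p ω_p + m v R = −(733.3)(4.14) + 353.9 = -2682 kg·m²/s.
After sticking, I_f = I_p + m R² = 733.3 + (43.7)(2.05)² = 917.0 kg·m².
ω_f = L_i / I_f = -2682 / 917.0 = -2.925 rad/s.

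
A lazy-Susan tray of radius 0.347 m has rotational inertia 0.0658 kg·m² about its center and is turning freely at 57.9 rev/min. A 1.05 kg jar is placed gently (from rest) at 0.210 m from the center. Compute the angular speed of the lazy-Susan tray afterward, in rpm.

No external torque acts about the center; L_before = L_after.
Added inertia Σmr² = (1.05)(0.210)² = 0.04630 kg·m²; I_f = 0.06580 + 0.04630 = 0.1121 kg·m².
ω_f = I_p ω_i / I_f = (0.06580)(57.9) / 0.1121 = 33.98 rpm.

ω_f ≈ 34.0 rpm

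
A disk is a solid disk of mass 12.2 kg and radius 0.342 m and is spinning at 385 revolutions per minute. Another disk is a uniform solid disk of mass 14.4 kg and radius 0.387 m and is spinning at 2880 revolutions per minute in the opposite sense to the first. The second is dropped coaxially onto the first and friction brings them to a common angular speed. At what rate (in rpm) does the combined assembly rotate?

The coupling torques are internal; angular momentum about the shared axis is conserved.
Moments of inertia: I_A = ½(12.2)(0.342)² = 0.7135 kg·m²; I_B = ½(14.4)(0.387)² = 1.078 kg·m².
Taking A's sense as positive: L = (0.7135)(385) − (1.078)(2880) = -2831 kg·m²·rpm.
Combined I = 0.7135 + 1.078 = 1.792 kg·m².
ω_f = L / I = -2831 / 1.792 = -1580 rpm.

|ω_f| ≈ 1580 rpm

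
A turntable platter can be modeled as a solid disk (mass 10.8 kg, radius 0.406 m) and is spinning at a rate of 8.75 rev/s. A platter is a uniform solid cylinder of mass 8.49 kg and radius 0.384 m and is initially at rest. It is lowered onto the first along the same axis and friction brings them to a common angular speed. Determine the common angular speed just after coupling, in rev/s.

|ω_f| ≈ 5.14 rev/s

The coupling torques are internal; angular momentum about the shared axis is conserved.
Moments of inertia: I_A = ½(10.8)(0.406)² = 0.8901 kg·m²; I_B = ½(8.49)(0.384)² = 0.6260 kg·m².
Taking A's sense as positive: L = (0.8901)(8.75) = 7.789 kg·m²·rev/s.
Combined I = 0.8901 + 0.6260 = 1.516 kg·m².
ω_f = L / I = 7.789 / 1.516 = 5.137 rev/s.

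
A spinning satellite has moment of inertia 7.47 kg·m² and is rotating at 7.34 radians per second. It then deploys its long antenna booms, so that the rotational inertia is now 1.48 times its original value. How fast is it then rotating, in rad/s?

Angular momentum about the spin axis is conserved since the torque about it is zero.
I₂ = 1.48 × 7.47 = 11.06 kg·m².
ω₂ = I₁ω₁ / I₂ = (7.470)(7.34 rad/s) / (11.06) = 4.959 rad/s.

ω₂ ≈ 4.96 rad/s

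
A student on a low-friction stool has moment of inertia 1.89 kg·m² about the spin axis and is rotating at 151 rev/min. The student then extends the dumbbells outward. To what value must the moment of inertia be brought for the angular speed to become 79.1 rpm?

With no external torque about the axis, L is conserved: I₁ω₁ = I₂ω₂.
I₂ = I₁ω₁ / ω₂ = (1.89)(151) / (79.1) = 3.608 kg·m².

I₂ ≈ 3.61 kg·m²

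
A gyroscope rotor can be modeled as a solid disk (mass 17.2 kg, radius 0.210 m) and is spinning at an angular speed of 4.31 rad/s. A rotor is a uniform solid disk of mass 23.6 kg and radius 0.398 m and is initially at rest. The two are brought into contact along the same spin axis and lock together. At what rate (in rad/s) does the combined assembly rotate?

No external torque acts about the common axis, so total angular momentum is conserved.
Moments of inertia: I_A = ½(17.2)(0.210)² = 0.3793 kg·m²; I_B = ½(23.6)(0.398)² = 1.869 kg·m².
Taking A's sense as positive: L = (0.3793)(4.31) = 1.635 kg·m²·rad/s.
Combined I = 0.3793 + 1.869 = 2.248 kg·m².
ω_f = L / I = 1.635 / 2.248 = 0.7270 rad/s.

|ω_f| ≈ 0.727 rad/s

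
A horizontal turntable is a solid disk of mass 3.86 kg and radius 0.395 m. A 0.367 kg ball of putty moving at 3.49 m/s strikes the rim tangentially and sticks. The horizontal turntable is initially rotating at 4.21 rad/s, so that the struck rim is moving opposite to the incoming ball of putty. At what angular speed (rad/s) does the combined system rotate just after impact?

About the axle the impulsive forces during the collision are internal, so angular momentum about that axis is conserved.
I_p = ½(3.86)(0.395)² = 0.3011 kg·m². Taking the sense of the ball of putty's angular momentum as positive, L_{ball} = m v R = (0.367)(3.49)(0.395) = 0.5059 kg·m²/s.
L_i = −I_p ω_p + m v R = −(0.3011)(4.21) + 0.5059 = -0.7618 kg·m²/s.
After sticking, I_f = I_p + m R² = 0.3011 + (0.367)(0.395)² = 0.3584 kg·m².
ω_f = L_i / I_f = -0.7618 / 0.3584 = -2.126 rad/s.

|ω_f| ≈ 2.13 rad/s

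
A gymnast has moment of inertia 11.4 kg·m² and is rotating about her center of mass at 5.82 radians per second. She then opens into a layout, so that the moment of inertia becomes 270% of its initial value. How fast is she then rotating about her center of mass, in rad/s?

No external torque acts about the spin axis, so angular momentum is conserved.
I₂ = 2.70 × 11.4 = 30.78 kg·m².
ω₂ = I₁ω₁ / I₂ = (11.40)(5.82 rad/s) / (30.78) = 2.156 rad/s.

ω₂ ≈ 2.16 rad/s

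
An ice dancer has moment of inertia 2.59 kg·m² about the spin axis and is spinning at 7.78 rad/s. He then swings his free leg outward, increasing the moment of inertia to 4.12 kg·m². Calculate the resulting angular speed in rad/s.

ω₂ ≈ 4.89 rad/s

No external torque acts about the spin axis, so angular momentum is conserved.
ω₂ = I₁ω₁ / I₂ = (2.590)(7.78 rad/s) / (4.120) = 4.891 rad/s.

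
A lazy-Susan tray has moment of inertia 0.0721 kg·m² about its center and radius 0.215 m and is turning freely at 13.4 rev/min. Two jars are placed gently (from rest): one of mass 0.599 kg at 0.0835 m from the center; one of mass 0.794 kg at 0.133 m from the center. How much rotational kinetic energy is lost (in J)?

No external torque acts about the center; L_before = L_after.
Added inertia Σmr² = (0.599)(0.0835)² + (0.794)(0.133)² = 0.01822 kg·m²; I_f = 0.07210 + 0.01822 = 0.09032 kg·m².
ω_f = I_p ω_i / I_f = (0.07210)(13.4) / 0.09032 = 10.70 rpm.
KE_i = ½(0.07210)(1.403 rad/s)² = 0.07099 J; KE_f = ½(0.09032)(1.120)² = 0.05667 J.

energy lost ≈ 0.0143 J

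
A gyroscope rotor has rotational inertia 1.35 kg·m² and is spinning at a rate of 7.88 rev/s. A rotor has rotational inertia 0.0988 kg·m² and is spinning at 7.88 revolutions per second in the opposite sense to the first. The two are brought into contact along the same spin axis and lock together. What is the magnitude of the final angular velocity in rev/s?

|ω_f| ≈ 6.81 rev/s

The coupling torques are internal; angular momentum about the shared axis is conserved.
Taking A's sense as positive: L = (1.350)(7.88) − (0.09880)(7.88) = 9.859 kg·m²·rev/s.
Combined I = 1.350 + 0.09880 = 1.449 kg·m².
ω_f = L / I = 9.859 / 1.449 = 6.805 rev/s.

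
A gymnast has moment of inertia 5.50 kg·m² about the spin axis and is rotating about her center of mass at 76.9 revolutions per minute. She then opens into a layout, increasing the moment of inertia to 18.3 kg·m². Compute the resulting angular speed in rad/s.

Angular momentum about the spin axis is conserved since the torque about it is zero.
ω₂ = I₁ω₁ / I₂ = (5.500)(76.9 rpm) / (18.30) = 23.11 rpm = 2.420 rad/s.

ω₂ ≈ 2.42 rad/s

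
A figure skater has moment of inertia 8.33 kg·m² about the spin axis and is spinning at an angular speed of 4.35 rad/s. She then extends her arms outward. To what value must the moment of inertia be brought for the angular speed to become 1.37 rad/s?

I₂ ≈ 26.4 kg·m²

With no external torque about the axis, L is conserved: I₁ω₁ = I₂ω₂.
I₂ = I₁ω₁ / ω₂ = (8.33)(4.35) / (1.37) = 26.45 kg·m².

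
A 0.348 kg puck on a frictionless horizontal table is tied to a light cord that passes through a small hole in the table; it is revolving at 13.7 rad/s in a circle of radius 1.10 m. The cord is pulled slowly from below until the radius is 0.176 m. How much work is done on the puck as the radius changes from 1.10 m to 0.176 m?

The constraining force is radial, so m r² ω about the center is conserved.
ω₂ = ω₁ (r₁/r₂)² = (13.7)(1.10/0.176)² = 535.2 rad/s.
W = ΔKE = ½m(v₂² − v₁²) = 1504 J.

W ≈ 1500 J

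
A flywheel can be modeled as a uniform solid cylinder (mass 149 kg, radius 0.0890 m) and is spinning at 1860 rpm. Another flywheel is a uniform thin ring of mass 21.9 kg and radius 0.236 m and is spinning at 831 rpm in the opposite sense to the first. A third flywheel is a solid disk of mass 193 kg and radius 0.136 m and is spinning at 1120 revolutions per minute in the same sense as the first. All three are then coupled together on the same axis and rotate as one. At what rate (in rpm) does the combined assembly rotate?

|ω_f| ≈ 579 rpm

The coupling torques are internal; angular momentum about the shared axis is conserved.
Moments of inertia: I_A = ½(149)(0.0890)² = 0.5901 kg·m²; I_B = (21.9)(0.236)² = 1.220 kg·m²; I_C = ½(193)(0.136)² = 1.785 kg·m².
Taking A's sense as positive: L = (0.5901)(1860) − (1.220)(831) + (1.785)(1120) = 2083 kg·m²·rpm.
Combined I = 0.5901 + 1.220 + 1.785 = 3.595 kg·m².
ω_f = L / I = 2083 / 3.595 = 579.5 rpm.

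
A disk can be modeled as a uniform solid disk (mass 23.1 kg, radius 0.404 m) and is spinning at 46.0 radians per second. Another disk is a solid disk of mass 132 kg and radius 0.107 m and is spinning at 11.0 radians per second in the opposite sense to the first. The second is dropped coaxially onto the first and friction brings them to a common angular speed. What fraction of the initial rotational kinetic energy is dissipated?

The coupling torques are internal; angular momentum about the shared axis is conserved.
Moments of inertia: I_A = ½(23.1)(0.404)² = 1.885 kg·m²; I_B = ½(132)(0.107)² = 0.7556 kg·m².
Taking A's sense as positive: L = (1.885)(46.0) − (0.7556)(11.0) = 78.40 kg·m²·rad/s.
Combined I = 1.885 + 0.7556 = 2.641 kg·m².
ω_f = L / I = 78.40 / 2.641 = 29.69 rad/s.
KE_i = ½ΣIω² = 2040 J; KE_f = ½(2.641)(29.69)² = 1164 J.
Fraction dissipated = (KE_i − KE_f)/KE_i = 0.4295.

fraction ≈ 0.430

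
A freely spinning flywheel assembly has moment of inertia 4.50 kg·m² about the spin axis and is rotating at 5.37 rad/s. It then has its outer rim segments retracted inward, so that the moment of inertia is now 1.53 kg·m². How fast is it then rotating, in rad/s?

With no external torque about the axis, L is conserved: I₁ω₁ = I₂ω₂.
ω₂ = I₁ω₁ / I₂ = (4.500)(5.37 rad/s) / (1.530) = 15.79 rad/s.

ω₂ ≈ 15.8 rad/s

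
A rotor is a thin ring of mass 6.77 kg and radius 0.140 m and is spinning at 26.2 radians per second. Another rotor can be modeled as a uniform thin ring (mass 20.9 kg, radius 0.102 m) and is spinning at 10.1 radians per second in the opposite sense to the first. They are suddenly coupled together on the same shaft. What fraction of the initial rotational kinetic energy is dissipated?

No external torque acts about the common axis, so total angular momentum is conserved.
Moments of inertia: I_A = (6.77)(0.140)² = 0.1327 kg·m²; I_B = (20.9)(0.102)² = 0.2174 kg·m².
Taking A's sense as positive: L = (0.1327)(26.2) − (0.2174)(10.1) = 1.280 kg·m²·rad/s.
Combined I = 0.1327 + 0.2174 = 0.3501 kg·m².
ω_f = L / I = 1.280 / 0.3501 = 3.657 rad/s.
KE_i = ½ΣIω² = 56.63 J; KE_f = ½(0.3501)(3.657)² = 2.341 J.
Fraction dissipated = (KE_i − KE_f)/KE_i = 0.9587.

fraction ≈ 0.959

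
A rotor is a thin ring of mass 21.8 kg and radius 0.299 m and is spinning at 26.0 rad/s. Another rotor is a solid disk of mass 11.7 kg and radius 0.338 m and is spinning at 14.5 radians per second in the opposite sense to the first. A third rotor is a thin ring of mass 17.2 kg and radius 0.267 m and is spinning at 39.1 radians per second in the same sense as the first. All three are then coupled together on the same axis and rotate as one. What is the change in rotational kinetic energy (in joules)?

The coupling torques are internal; angular momentum about the shared axis is conserved.
Moments of inertia: I_A = (21.8)(0.299)² = 1.949 kg·m²; I_B = ½(11.7)(0.338)² = 0.6683 kg·m²; I_C = (17.2)(0.267)² = 1.226 kg·m².
Taking A's sense as positive: L = (1.949)(26.0) − (0.6683)(14.5) + (1.226)(39.1) = 88.93 kg·m²·rad/s.
Combined I = 1.949 + 0.6683 + 1.226 = 3.843 kg·m².
ω_f = L / I = 88.93 / 3.843 = 23.14 rad/s.
KE_i = ½ΣIω² = 1666 J; KE_f = ½(3.843)(23.14)² = 1029 J.

ΔKE ≈ -638 J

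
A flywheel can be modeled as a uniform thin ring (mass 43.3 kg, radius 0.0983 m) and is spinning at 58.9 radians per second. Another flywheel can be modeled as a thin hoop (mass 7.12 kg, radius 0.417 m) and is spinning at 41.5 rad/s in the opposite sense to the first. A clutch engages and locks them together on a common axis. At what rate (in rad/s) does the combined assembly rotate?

|ω_f| ≈ 16.1 rad/s

The coupling torques are internal; angular momentum about the shared axis is conserved.
Moments of inertia: I_A = (43.3)(0.0983)² = 0.4184 kg·m²; I_B = (7.12)(0.417)² = 1.238 kg·m².
Taking A's sense as positive: L = (0.4184)(58.9) − (1.238)(41.5) = -26.74 kg·m²·rad/s.
Combined I = 0.4184 + 1.238 = 1.656 kg·m².
ω_f = L / I = -26.74 / 1.656 = -16.14 rad/s.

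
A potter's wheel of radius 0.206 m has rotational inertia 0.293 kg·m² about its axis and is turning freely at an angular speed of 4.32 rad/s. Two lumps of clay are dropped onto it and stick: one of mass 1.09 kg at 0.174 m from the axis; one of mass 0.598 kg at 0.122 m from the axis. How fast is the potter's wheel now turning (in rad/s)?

The added mass arrives with no angular momentum about the axis, and any external torque about the axis is negligible, so the system's angular momentum is conserved.
Added inertia Σmr² = (1.09)(0.174)² + (0.598)(0.122)² = 0.04190 kg·m²; I_f = 0.2930 + 0.04190 = 0.3349 kg·m².
ω_f = I_p ω_i / I_f = (0.2930)(4.32) / 0.3349 = 3.779 rad/s.

ω_f ≈ 3.78 rad/s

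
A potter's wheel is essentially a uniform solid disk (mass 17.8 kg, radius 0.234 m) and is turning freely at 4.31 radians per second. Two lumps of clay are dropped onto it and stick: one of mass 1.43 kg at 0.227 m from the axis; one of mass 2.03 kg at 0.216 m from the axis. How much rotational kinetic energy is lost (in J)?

No external torque acts about the axis; L_before = L_after.
I_p = ½(17.8)(0.234)² = 0.4873 kg·m².
Added inertia Σmr² = (1.43)(0.227)² + (2.03)(0.216)² = 0.1684 kg·m²; I_f = 0.4873 + 0.1684 = 0.6557 kg·m².
ω_f = I_p ω_i / I_f = (0.4873)(4.31) / 0.6557 = 3.203 rad/s.
KE_i = ½(0.4873)(4.310 rad/s)² = 4.526 J; KE_f = ½(0.6557)(3.203)² = 3.364 J.

energy lost ≈ 1.16 J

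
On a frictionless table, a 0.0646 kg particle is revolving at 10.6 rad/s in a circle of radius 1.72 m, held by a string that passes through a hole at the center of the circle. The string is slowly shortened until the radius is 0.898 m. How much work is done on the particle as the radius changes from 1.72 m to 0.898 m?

The constraining force is radial, so m r² ω about the center is conserved.
ω₂ = ω₁ (r₁/r₂)² = (10.6)(1.72/0.898)² = 38.89 rad/s.
W = ΔKE = ½m(v₂² − v₁²) = 28.65 J.

W ≈ 28.7 J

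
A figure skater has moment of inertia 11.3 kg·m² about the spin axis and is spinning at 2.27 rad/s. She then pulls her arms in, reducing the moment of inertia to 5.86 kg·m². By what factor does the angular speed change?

ω₂/ω₁ ≈ 1.93

With no external torque about the axis, L is conserved: I₁ω₁ = I₂ω₂.
ω₂/ω₁ = I₁/I₂ = 11.30 / 5.860 = 1.928.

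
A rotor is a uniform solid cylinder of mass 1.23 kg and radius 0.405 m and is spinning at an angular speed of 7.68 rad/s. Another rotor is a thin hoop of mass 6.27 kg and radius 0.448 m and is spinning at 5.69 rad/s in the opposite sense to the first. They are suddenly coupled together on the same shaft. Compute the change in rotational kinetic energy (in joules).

ΔKE ≈ -8.35 J

No external torque acts about the common axis, so total angular momentum is conserved.
Moments of inertia: I_A = ½(1.23)(0.405)² = 0.1009 kg·m²; I_B = (6.27)(0.448)² = 1.258 kg·m².
Taking A's sense as positive: L = (0.1009)(7.68) − (1.258)(5.69) = -6.386 kg·m²·rad/s.
Combined I = 0.1009 + 1.258 = 1.359 kg·m².
ω_f = L / I = -6.386 / 1.359 = -4.698 rad/s.
KE_i = ½ΣIω² = 23.35 J; KE_f = ½(1.359)(4.698)² = 15.00 J.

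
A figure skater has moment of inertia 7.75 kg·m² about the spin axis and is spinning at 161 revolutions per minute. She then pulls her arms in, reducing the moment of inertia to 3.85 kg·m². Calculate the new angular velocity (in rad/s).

No external torque acts about the spin axis, so angular momentum is conserved.
ω₂ = I₁ω₁ / I₂ = (7.750)(161 rpm) / (3.850) = 324.1 rpm = 33.94 rad/s.

ω₂ ≈ 33.9 rad/s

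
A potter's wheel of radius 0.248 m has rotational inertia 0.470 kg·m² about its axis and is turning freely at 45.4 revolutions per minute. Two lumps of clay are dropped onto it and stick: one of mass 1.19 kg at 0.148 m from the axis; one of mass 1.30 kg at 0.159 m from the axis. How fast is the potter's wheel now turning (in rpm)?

The added mass arrives with no angular momentum about the axis, and any external torque about the axis is negligible, so the system's angular momentum is conserved.
Added inertia Σmr² = (1.19)(0.148)² + (1.30)(0.159)² = 0.05893 kg·m²; I_f = 0.4700 + 0.05893 = 0.5289 kg·m².
ω_f = I_p ω_i / I_f = (0.4700)(45.4) / 0.5289 = 40.34 rpm.

ω_f ≈ 40.3 rpm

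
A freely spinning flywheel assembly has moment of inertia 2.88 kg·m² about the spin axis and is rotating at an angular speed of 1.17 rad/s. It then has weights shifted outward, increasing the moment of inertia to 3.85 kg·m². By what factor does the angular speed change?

With no external torque about the axis, L is conserved: I₁ω₁ = I₂ω₂.
ω₂/ω₁ = I₁/I₂ = 2.880 / 3.850 = 0.7481.

ω₂/ω₁ ≈ 0.748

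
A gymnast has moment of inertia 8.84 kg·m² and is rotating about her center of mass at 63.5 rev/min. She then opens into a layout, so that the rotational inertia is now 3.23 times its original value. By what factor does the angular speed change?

With no external torque about the axis, L is conserved: I₁ω₁ = I₂ω₂.
I₂ = 3.23 × 8.84 = 28.55 kg·m².
ω₂/ω₁ = I₁/I₂ = 8.840 / 28.55 = 0.3096.

ω₂/ω₁ ≈ 0.310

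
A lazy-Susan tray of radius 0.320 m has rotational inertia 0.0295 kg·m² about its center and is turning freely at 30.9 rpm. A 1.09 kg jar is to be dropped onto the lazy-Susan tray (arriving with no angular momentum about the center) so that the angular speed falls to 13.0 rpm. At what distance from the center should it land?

No external torque acts about the center; L_before = L_after.
I_p ω_i = (I_p + m r²) ω_f ⇒ m r² = I_p(ω_i/ω_f − 1) = 0.02950(30.9/13.0 − 1) = 0.04062 kg·m².
r = √(0.04062/1.09) = 0.1930 m.

r ≈ 0.193 m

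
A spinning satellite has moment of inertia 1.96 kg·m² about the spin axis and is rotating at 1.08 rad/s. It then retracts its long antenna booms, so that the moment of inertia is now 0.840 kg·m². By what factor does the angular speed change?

No external torque acts about the spin axis, so angular momentum is conserved.
ω₂/ω₁ = I₁/I₂ = 1.960 / 0.8400 = 2.333.

ω₂/ω₁ ≈ 2.33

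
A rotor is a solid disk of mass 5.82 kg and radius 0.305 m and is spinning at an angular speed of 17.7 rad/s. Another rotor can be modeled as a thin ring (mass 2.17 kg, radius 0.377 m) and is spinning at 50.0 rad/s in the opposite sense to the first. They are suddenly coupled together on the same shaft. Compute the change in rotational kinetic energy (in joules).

The coupling torques are internal; angular momentum about the shared axis is conserved.
Moments of inertia: I_A = ½(5.82)(0.305)² = 0.2707 kg·m²; I_B = (2.17)(0.377)² = 0.3084 kg·m².
Taking A's sense as positive: L = (0.2707)(17.7) − (0.3084)(50.0) = -10.63 kg·m²·rad/s.
Combined I = 0.2707 + 0.3084 = 0.5791 kg·m².
ω_f = L / I = -10.63 / 0.5791 = -18.35 rad/s.
KE_i = ½ΣIω² = 427.9 J; KE_f = ½(0.5791)(18.35)² = 97.55 J.

ΔKE ≈ -330 J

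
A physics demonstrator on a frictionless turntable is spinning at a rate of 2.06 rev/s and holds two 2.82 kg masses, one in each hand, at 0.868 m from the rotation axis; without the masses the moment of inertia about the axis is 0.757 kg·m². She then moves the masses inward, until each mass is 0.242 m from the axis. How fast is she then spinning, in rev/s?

With no external torque about the axis, L is conserved: I₁ω₁ = I₂ω₂.
I₁ = 0.757 + 2(2.82)(0.868)² = 5.006 kg·m²; I₂ = 0.757 + 2(2.82)(0.242)² = 1.087 kg·m².
ω₂ = I₁ω₁ / I₂ = (5.006)(2.06 rev/s) / (1.087) = 9.485 rev/s.

ω₂ ≈ 9.48 rev/s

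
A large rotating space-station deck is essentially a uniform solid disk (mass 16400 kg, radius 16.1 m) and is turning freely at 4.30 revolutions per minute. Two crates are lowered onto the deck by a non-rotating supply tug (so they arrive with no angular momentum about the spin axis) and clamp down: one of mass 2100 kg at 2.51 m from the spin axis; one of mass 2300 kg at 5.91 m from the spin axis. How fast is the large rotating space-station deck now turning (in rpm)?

ω_f ≈ 4.12 rpm

No external torque acts about the spin axis; L_before = L_after.
I_p = ½(16400)(16.1)² = 2.126e+06 kg·m².
Added inertia Σmr² = (2100)(2.51)² + (2300)(5.91)² = 93560 kg·m²; I_f = 2.126e+06 + 93560 = 2.219e+06 kg·m².
ω_f = I_p ω_i / I_f = (2.126e+06)(4.30) / 2.219e+06 = 4.119 rpm.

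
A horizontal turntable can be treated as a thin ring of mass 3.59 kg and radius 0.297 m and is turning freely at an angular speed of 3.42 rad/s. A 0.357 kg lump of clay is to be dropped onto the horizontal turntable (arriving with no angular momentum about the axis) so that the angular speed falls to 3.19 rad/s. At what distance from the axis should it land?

r ≈ 0.253 m

No external torque acts about the axis; L_before = L_after.
I_p = (3.59)(0.297)² = 0.3167 kg·m².
I_p ω_i = (I_p + m r²) ω_f ⇒ m r² = I_p(ω_i/ω_f − 1) = 0.3167(3.42/3.19 − 1) = 0.02283 kg·m².
r = √(0.02283/0.357) = 0.2529 m.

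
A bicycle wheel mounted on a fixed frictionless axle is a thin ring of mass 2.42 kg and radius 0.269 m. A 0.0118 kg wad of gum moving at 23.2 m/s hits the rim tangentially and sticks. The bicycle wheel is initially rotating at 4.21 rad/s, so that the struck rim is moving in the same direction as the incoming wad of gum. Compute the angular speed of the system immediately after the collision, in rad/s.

|ω_f| ≈ 4.61 rad/s

The axle reaction passes through the axle and exerts no torque about it; angular momentum about the axle is conserved through the impact.
I_p = (2.42)(0.269)² = 0.1751 kg·m². Taking the sense of the wad of gum's angular momentum as positive, L_{wad} = m v R = (0.0118)(23.2)(0.269) = 0.07364 kg·m²/s.
L_i = +I_p ω_p + m v R = +(0.1751)(4.21) + 0.07364 = 0.8109 kg·m²/s.
After sticking, I_f = I_p + m R² = 0.1751 + (0.0118)(0.269)² = 0.1760 kg·m².
ω_f = L_i / I_f = 0.8109 / 0.1760 = 4.608 rad/s.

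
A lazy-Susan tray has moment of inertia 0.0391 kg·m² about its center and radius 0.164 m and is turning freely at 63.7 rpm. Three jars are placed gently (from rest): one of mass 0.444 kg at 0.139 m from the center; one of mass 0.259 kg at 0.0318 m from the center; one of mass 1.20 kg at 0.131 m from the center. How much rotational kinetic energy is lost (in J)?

energy lost ≈ 0.374 J

The added mass arrives with no angular momentum about the center, and any external torque about the center is negligible, so the system's angular momentum is conserved.
Added inertia Σmr² = (0.444)(0.139)² + (0.259)(0.0318)² + (1.20)(0.131)² = 0.02943 kg·m²; I_f = 0.03910 + 0.02943 = 0.06853 kg·m².
ω_f = I_p ω_i / I_f = (0.03910)(63.7) / 0.06853 = 36.34 rpm.
KE_i = ½(0.03910)(6.671 rad/s)² = 0.8699 J; KE_f = ½(0.06853)(3.806)² = 0.4963 J.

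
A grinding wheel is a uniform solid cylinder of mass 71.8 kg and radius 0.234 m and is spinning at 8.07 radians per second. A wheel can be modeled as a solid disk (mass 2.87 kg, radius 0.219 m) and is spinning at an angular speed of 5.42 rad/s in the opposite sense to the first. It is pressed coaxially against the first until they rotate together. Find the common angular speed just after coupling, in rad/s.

The coupling torques are internal; angular momentum about the shared axis is conserved.
Moments of inertia: I_A = ½(71.8)(0.234)² = 1.966 kg·m²; I_B = ½(2.87)(0.219)² = 0.06882 kg·m².
Taking A's sense as positive: L = (1.966)(8.07) − (0.06882)(5.42) = 15.49 kg·m²·rad/s.
Combined I = 1.966 + 0.06882 = 2.035 kg·m².
ω_f = L / I = 15.49 / 2.035 = 7.614 rad/s.

|ω_f| ≈ 7.61 rad/s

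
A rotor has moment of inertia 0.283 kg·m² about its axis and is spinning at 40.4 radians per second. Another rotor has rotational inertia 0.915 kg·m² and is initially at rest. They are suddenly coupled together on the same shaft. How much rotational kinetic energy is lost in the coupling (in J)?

ΔKE lost ≈ 176 J

No external torque acts about the common axis, so total angular momentum is conserved.
Taking A's sense as positive: L = (0.2830)(40.4) = 11.43 kg·m²·rad/s.
Combined I = 0.2830 + 0.9150 = 1.198 kg·m².
ω_f = L / I = 11.43 / 1.198 = 9.544 rad/s.
KE_i = ½ΣIω² = 231.0 J; KE_f = ½(1.198)(9.544)² = 54.56 J.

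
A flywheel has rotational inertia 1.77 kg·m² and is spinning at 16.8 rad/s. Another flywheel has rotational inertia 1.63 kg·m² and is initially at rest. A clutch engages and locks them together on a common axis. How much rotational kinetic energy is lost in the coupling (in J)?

No external torque acts about the common axis, so total angular momentum is conserved.
Taking A's sense as positive: L = (1.770)(16.8) = 29.74 kg·m²·rad/s.
Combined I = 1.770 + 1.630 = 3.400 kg·m².
ω_f = L / I = 29.74 / 3.400 = 8.746 rad/s.
KE_i = ½ΣIω² = 249.8 J; KE_f = ½(3.400)(8.746)² = 130.0 J.

ΔKE lost ≈ 120 J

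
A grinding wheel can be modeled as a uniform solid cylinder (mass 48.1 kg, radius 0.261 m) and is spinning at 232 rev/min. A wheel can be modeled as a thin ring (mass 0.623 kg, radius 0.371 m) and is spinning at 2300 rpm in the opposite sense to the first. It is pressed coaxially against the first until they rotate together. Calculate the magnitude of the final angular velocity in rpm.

|ω_f| ≈ 106 rpm

No external torque acts about the common axis, so total angular momentum is conserved.
Moments of inertia: I_A = ½(48.1)(0.261)² = 1.638 kg·m²; I_B = (0.623)(0.371)² = 0.08575 kg·m².
Taking A's sense as positive: L = (1.638)(232) − (0.08575)(2300) = 182.9 kg·m²·rpm.
Combined I = 1.638 + 0.08575 = 1.724 kg·m².
ω_f = L / I = 182.9 / 1.724 = 106.1 rpm.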